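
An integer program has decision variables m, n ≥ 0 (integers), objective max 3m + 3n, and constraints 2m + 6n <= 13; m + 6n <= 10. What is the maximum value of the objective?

Relaxing integrality, the LP optimum is 19.50 at (m,n) = (6.5, 0), which is not an integer point.
(m,n)=(6,0): 2·6+6·0=12≤13, 1·6+6·0=6≤10, objective 18.
(m,n)=(5,0): 2·5+6·0=10≤13, 1·5+6·0=5≤10, objective 15.
No feasible integer point exceeds 18.

18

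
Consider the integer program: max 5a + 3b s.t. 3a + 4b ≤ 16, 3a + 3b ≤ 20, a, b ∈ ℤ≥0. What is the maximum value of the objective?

25

Relaxing integrality, the LP optimum is 26.67 at (a,b) = (5.33, 0), which is not an integer point.
(a,b)=(5,0): 3·5+4·0=15≤16, 3·5+3·0=15≤20, objective 25.
(a,b)=(4,1): 3·4+4·1=16≤16, 3·4+3·1=15≤20, objective 23.
No feasible integer point exceeds 25.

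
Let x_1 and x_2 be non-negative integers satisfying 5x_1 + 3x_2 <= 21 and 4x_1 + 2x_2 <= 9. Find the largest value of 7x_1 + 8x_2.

(x_1,x_2)=(0,4): 5·0+3·4=12≤21, 4·0+2·4=8≤9, objective 32.
(x_1,x_2)=(0,3): 5·0+3·3=9≤21, 4·0+2·3=6≤9, objective 24.
The best lattice point is (0,4), giving 32.

32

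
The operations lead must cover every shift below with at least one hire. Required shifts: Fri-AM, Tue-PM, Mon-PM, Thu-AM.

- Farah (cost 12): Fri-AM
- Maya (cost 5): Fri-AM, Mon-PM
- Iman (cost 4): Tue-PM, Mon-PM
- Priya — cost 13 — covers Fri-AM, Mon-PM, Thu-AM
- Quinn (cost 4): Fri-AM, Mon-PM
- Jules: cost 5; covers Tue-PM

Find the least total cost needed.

The greedy cost-per-new-shift heuristic would pick Iman, Quinn, and Priya for 21, but a cheaper cover exists.
Choose Iman and Priya: together they cover Fri-AM, Tue-PM, Mon-PM, Thu-AM — every shift.
Total cost: 4 + 13 = 17.
No cover costs less than 17.

17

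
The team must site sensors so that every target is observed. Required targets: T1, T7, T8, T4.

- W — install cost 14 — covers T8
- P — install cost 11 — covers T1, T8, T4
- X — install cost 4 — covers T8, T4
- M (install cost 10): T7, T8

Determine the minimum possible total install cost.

The greedy cost-per-new-target heuristic would pick X, M, and P for 25, but a cheaper cover exists.
Choose P and M: together they cover T1, T7, T8, T4 — every target.
Total install cost: 11 + 10 = 21.
No cover costs less than 21.

21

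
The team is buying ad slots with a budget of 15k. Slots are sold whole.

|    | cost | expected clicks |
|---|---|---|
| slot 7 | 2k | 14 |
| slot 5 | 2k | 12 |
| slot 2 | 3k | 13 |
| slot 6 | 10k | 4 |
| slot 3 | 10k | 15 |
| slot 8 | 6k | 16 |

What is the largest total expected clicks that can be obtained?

55

Take slot 7, slot 5, slot 2, and slot 8: cost 2 + 2 + 3 + 6 = 13 ≤ 15, expected clicks 14 + 12 + 13 + 16 = 55.
No other feasible combination does better.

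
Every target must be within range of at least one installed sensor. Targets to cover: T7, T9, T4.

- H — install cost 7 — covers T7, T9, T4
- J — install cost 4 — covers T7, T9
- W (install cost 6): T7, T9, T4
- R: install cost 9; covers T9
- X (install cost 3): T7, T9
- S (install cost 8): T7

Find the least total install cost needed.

The greedy cost-per-new-target heuristic would pick X and W for 9, but a cheaper cover exists.
W alone covers T7, T9, T4 — every target.
Total install cost: 6.
No cover costs less than 6.

6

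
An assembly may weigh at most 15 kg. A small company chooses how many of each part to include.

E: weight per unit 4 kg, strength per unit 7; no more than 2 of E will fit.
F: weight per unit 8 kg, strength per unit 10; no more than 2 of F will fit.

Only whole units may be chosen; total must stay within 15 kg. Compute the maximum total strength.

17

1×E and 1×F: weight 12 ≤ 15, strength 1·7 + 1·10 = 17.
2×E: weight 8 ≤ 15, strength 2·7 = 14.
Best is 17.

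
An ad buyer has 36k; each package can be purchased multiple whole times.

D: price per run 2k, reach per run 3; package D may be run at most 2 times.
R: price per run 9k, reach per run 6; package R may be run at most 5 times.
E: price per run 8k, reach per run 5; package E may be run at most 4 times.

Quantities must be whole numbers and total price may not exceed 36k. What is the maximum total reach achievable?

D has the best ratio (3/2); taking only D gives at most 2×3 = 6 (stopped by the supply cap of 2).
Mixing does better — 2×D and 4×E: price 36 ≤ 36, reach 2·3 + 4·5 = 26.

26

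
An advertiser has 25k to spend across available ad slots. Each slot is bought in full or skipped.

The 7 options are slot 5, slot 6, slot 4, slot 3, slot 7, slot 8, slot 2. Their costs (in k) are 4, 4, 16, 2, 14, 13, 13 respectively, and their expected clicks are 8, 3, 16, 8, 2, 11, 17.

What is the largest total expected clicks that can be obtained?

Take slot 5, slot 6, slot 3, and slot 2: cost 4 + 4 + 2 + 13 = 23 ≤ 25, expected clicks 8 + 3 + 8 + 17 = 36.
No other feasible combination does better.

36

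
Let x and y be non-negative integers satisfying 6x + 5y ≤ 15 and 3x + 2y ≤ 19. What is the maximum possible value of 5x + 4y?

Relaxing integrality, the LP optimum is 12.50 at (x,y) = (2.5, 0), which is not an integer point.
(x,y)=(0,3) is feasible, giving 12.
(x,y)=(2,0) is feasible, giving 10.
(x,y)=(1,1) is feasible, giving 9.
(x,y)=(0,2) is feasible, giving 8.
Maximum is 12 at (x,y)=(0,3).

12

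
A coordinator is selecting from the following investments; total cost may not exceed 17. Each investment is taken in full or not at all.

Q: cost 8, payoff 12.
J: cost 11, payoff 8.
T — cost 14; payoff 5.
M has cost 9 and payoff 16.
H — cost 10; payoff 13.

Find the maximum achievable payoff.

This is a 0-1 knapsack instance.
Take Q and M: cost 8 + 9 = 17 ≤ 17, payoff 12 + 16 = 28.
No other feasible combination does better.

28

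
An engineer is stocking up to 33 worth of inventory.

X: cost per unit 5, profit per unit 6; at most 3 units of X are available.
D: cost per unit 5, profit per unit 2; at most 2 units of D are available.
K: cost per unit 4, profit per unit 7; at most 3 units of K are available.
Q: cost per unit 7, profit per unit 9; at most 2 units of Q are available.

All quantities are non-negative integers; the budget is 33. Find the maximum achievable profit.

This is a bounded integer knapsack.
K has the best ratio (7/4); taking only K gives at most 3×7 = 21 (stopped by the supply cap of 3).
Mixing does better — 1×X, 3×K, and 2×Q: cost 31 ≤ 33, profit 1·6 + 3·7 + 2·9 = 45.

45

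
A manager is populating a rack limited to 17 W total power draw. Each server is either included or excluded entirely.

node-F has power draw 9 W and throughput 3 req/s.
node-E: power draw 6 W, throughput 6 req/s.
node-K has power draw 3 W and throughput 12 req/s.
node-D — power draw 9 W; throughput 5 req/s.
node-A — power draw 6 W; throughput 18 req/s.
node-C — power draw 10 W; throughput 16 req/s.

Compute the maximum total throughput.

36

Treat it as a binary knapsack problem.
Allowing fractional choices, the relaxed optimum would be about 42.8, but servers are indivisible.
node-A + node-C: power draw 6 + 10 = 16 ≤ 17, throughput 18 + 16 = 34.
node-E + node-K + node-A: power draw 6 + 3 + 6 = 15 ≤ 17, throughput 6 + 12 + 18 = 36.
node-K + node-A: power draw 3 + 6 = 9 ≤ 17, throughput 12 + 18 = 30.
Best is node-E, node-K, and node-A with total throughput 36.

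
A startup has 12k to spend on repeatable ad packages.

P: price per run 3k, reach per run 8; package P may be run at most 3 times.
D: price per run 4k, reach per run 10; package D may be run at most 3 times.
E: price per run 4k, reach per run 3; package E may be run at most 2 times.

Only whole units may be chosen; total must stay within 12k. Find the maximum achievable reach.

1×P and 2×D: price 11 ≤ 12, reach 1·8 + 2·10 = 28.
3×D: price 12 ≤ 12, reach 3·10 = 30.
Best is 30.

30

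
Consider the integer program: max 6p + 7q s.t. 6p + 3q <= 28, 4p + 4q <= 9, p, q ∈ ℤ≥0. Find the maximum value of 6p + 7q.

(p,q)=(0,2) is feasible, giving 14.
(p,q)=(1,1) is feasible, giving 13.
(p,q)=(0,1) is feasible, giving 7.
No feasible integer point exceeds 14.

14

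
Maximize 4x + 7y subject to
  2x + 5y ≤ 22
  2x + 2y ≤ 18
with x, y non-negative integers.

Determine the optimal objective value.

39

(x,y)=(8,1): 2·8+5·1=21≤22, 2·8+2·1=18≤18, objective 39.
(x,y)=(6,2): 2·6+5·2=22≤22, 2·6+2·2=16≤18, objective 38.
(x,y)=(9,0): 2·9+5·0=18≤22, 2·9+2·0=18≤18, objective 36.
(x,y)=(7,1): 2·7+5·1=19≤22, 2·7+2·1=16≤18, objective 35.
No feasible integer point exceeds 39.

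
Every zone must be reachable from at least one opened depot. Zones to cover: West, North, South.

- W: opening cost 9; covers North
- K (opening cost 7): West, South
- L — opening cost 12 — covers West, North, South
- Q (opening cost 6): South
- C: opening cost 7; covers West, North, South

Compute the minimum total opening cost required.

This is an integer covering problem.
C alone covers West, North, South — every zone.
Total opening cost: 7.

7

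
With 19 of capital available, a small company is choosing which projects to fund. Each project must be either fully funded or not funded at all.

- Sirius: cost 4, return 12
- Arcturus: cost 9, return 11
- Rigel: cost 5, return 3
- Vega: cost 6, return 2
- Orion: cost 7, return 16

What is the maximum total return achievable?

31

Treat it as a binary knapsack problem.
Allowing fractional choices, the relaxed optimum would be about 37.8, but projects are indivisible.
Sirius + Rigel + Orion: cost 4 + 5 + 7 = 16 ≤ 19, return 12 + 3 + 16 = 31.
Sirius + Vega + Orion: cost 4 + 6 + 7 = 17 ≤ 19, return 12 + 2 + 16 = 30.
Best is Sirius, Rigel, and Orion with total return 31.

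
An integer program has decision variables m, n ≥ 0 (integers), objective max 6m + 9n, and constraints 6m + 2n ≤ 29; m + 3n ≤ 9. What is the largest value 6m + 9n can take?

Relaxing integrality, the LP optimum is 39.94 at (m,n) = (4.31, 1.56), which is not an integer point.
(m,n)=(3,2): 6·3+2·2=22≤29, 1·3+3·2=9≤9, objective 36.
(m,n)=(4,1): 6·4+2·1=26≤29, 1·4+3·1=7≤9, objective 33.
Maximum is 36 at (m,n)=(3,2).

36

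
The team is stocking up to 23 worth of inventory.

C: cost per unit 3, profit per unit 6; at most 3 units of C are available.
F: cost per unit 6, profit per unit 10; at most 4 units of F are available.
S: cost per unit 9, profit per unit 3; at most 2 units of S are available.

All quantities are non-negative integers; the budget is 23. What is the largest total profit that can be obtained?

C has the best ratio (6/3); taking only C gives at most 3×6 = 18 (stopped by the supply cap of 3).
Mixing does better — 3×C and 2×F: cost 21 ≤ 23, profit 3·6 + 2·10 = 38.

38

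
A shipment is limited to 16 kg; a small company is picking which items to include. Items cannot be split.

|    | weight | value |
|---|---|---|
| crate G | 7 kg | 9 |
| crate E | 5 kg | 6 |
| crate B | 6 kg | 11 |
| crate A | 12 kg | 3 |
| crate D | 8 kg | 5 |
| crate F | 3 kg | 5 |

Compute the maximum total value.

25

crate E + crate B + crate F: weight 5 + 6 + 3 = 14 ≤ 16, value 6 + 11 + 5 = 22.
crate G + crate B + crate F: weight 7 + 6 + 3 = 16 ≤ 16, value 9 + 11 + 5 = 25.
crate G + crate B: weight 7 + 6 = 13 ≤ 16, value 9 + 11 = 20.
Best is crate G, crate B, and crate F with total value 25.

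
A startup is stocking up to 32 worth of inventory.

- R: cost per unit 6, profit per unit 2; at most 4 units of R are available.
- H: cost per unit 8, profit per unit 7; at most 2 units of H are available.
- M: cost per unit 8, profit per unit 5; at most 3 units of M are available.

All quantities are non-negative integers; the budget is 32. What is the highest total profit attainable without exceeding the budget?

1×H and 3×M: cost 32 ≤ 32, profit 1·7 + 3·5 = 22.
2×H and 2×M: cost 32 ≤ 32, profit 2·7 + 2·5 = 24.
Best is 24.

24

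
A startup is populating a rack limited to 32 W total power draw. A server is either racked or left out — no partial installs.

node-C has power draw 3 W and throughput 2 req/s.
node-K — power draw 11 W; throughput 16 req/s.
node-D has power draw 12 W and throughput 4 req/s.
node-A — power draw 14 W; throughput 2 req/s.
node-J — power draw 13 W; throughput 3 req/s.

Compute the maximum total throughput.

Take node-C, node-K, and node-D: power draw 3 + 11 + 12 = 26 ≤ 32, throughput 2 + 16 + 4 = 22.
No other feasible combination does better.

22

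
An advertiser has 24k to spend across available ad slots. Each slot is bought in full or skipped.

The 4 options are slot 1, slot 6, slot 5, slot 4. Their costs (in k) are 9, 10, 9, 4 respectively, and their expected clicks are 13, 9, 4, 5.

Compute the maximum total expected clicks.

Take slot 1, slot 6, and slot 4: cost 9 + 10 + 4 = 23 ≤ 24, expected clicks 13 + 9 + 5 = 27.
No other feasible combination does better.

27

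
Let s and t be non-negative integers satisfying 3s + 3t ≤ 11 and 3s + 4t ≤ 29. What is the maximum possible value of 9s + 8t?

(s,t)=(3,0): 3·3+3·0=9≤11, 3·3+4·0=9≤29, objective 27.
(s,t)=(2,1): 3·2+3·1=9≤11, 3·2+4·1=10≤29, objective 26.
(s,t)=(2,0): 3·2+3·0=6≤11, 3·2+4·0=6≤29, objective 18.
No feasible integer point exceeds 27.

27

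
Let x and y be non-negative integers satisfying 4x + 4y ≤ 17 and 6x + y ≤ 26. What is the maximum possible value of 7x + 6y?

28

Relaxing integrality, the LP optimum is 29.75 at (x,y) = (4.25, 0), which is not an integer point.
(x,y)=(4,0): 4·4+4·0=16≤17, 6·4+1·0=24≤26, objective 28.
(x,y)=(3,1): 4·3+4·1=16≤17, 6·3+1·1=19≤26, objective 27.
(x,y)=(3,0): 4·3+4·0=12≤17, 6·3+1·0=18≤26, objective 21.
The best lattice point is (4,0), giving 28.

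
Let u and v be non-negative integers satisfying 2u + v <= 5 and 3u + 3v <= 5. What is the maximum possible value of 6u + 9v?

9

The continuous relaxation peaks at (0, 1.67) with value 15.00; rounding to a feasible lattice point costs some objective.
(u,v)=(0,1): 2·0+1·1=1≤5, 3·0+3·1=3≤5, objective 9.
(u,v)=(1,0): 2·1+1·0=2≤5, 3·1+3·0=3≤5, objective 6.
(u,v)=(0,0): 2·0+1·0=0≤5, 3·0+3·0=0≤5, objective 0.
The best lattice point is (0,1), giving 9.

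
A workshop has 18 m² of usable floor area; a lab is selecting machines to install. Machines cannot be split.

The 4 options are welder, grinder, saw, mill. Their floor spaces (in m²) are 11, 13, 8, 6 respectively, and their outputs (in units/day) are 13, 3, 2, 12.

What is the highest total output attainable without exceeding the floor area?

Treat it as a binary knapsack problem.
Take welder and mill: floor space 11 + 6 = 17 ≤ 18, output 13 + 12 = 25.
No other feasible combination does better.

25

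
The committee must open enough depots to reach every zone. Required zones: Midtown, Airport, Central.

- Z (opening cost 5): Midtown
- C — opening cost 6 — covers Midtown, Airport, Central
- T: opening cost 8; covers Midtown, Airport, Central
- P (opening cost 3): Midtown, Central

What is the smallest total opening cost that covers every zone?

The greedy cost-per-new-zone heuristic would pick P and C for 9, but a cheaper cover exists.
C alone covers Midtown, Airport, Central — every zone.
Total opening cost: 6.
No cover costs less than 6.

6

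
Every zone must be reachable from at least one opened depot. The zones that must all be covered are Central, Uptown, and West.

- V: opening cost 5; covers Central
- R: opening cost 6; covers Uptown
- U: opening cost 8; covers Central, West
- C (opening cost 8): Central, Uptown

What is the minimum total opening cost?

Choose R and U: together they cover Central, Uptown, West — every zone.
Total opening cost: 6 + 8 = 14.
No cover costs less than 14.

14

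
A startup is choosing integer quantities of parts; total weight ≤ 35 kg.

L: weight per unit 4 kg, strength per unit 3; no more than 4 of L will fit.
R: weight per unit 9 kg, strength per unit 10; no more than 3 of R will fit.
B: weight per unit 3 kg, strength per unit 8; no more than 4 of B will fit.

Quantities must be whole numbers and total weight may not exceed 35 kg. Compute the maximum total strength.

55

B has the best ratio (8/3); taking only B gives at most 4×8 = 32 (stopped by the supply cap of 4).
Mixing does better — 1×L, 2×R, and 4×B: weight 34 ≤ 35, strength 1·3 + 2·10 + 4·8 = 55.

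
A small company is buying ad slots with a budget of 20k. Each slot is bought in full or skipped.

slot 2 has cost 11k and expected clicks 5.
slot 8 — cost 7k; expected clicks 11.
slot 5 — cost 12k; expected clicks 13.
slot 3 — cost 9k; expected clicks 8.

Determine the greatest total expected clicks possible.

24

Allowing fractional choices, the relaxed optimum would be about 24.9, but ad slots are indivisible.
slot 8 + slot 3: cost 7 + 9 = 16 ≤ 20, expected clicks 11 + 8 = 19.
slot 2 + slot 8: cost 11 + 7 = 18 ≤ 20, expected clicks 5 + 11 = 16.
slot 8 + slot 5: cost 7 + 12 = 19 ≤ 20, expected clicks 11 + 13 = 24.
Best is slot 8 and slot 5 with total expected clicks 24.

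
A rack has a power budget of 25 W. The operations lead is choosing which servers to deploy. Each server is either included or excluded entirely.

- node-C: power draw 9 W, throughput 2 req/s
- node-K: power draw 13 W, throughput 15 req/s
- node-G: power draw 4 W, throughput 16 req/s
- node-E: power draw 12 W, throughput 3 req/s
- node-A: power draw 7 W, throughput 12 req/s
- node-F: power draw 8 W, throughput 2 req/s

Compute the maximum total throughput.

43

Allowing fractional choices, the relaxed optimum would be about 43.2, but servers are indivisible.
node-K + node-G + node-A: power draw 13 + 4 + 7 = 24 ≤ 25, throughput 15 + 16 + 12 = 43.
node-K + node-G: power draw 13 + 4 = 17 ≤ 25, throughput 15 + 16 = 31.
node-K + node-G + node-F: power draw 13 + 4 + 8 = 25 ≤ 25, throughput 15 + 16 + 2 = 33.
Best is node-K, node-G, and node-A with total throughput 43.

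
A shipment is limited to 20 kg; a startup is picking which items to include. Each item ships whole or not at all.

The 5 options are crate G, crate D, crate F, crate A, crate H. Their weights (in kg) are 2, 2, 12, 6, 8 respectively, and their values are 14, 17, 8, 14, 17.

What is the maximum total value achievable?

62

Treat it as a binary knapsack problem.
crate G + crate D + crate A + crate H: weight 2 + 2 + 6 + 8 = 18 ≤ 20, value 14 + 17 + 14 + 17 = 62.
crate G + crate D + crate H: weight 2 + 2 + 8 = 12 ≤ 20, value 14 + 17 + 17 = 48.
crate D + crate A + crate H: weight 2 + 6 + 8 = 16 ≤ 20, value 17 + 14 + 17 = 48.
Best is crate G, crate D, crate A, and crate H with total value 62.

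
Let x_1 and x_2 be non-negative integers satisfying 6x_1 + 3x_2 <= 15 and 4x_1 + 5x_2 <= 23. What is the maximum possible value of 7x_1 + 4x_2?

19

The continuous relaxation peaks at (0.333, 4.33) with value 19.67; rounding to a feasible lattice point costs some objective.
(x_1,x_2)=(1,3): 6·1+3·3=15≤15, 4·1+5·3=19≤23, objective 19.
(x_1,x_2)=(0,4): 6·0+3·4=12≤15, 4·0+5·4=20≤23, objective 16.
The best lattice point is (1,3), giving 19.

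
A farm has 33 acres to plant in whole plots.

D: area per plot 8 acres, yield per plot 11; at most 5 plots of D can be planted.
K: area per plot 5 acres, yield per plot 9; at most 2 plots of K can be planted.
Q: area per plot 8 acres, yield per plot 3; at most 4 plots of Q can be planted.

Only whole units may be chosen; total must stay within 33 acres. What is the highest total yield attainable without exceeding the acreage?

Take 4×D: area 32 ≤ 33, yield 4·11 = 44.
No other integer combination yields more.

44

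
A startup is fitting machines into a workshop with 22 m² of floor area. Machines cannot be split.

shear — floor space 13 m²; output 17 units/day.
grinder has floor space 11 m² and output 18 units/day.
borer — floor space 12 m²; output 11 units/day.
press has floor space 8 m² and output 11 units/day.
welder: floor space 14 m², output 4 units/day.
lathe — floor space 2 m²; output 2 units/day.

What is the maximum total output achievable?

Allowing fractional choices, the relaxed optimum would be about 32.9, but machines are indivisible.
grinder + press + lathe: floor space 11 + 8 + 2 = 21 ≤ 22, output 18 + 11 + 2 = 31.
grinder + press: floor space 11 + 8 = 19 ≤ 22, output 18 + 11 = 29.
Best is grinder, press, and lathe with total output 31.

31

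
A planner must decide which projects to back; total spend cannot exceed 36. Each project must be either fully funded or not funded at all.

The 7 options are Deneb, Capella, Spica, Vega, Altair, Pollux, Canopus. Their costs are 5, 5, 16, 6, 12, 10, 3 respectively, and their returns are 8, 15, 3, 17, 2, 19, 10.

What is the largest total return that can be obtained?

69

This is an integer program with binary decision variables.
Allowing fractional choices, the relaxed optimum would be about 70.3, but projects are indivisible.
Capella + Vega + Pollux + Canopus: cost 5 + 6 + 10 + 3 = 24 ≤ 36, return 15 + 17 + 19 + 10 = 61.
Capella + Vega + Altair + Pollux + Canopus: cost 5 + 6 + 12 + 10 + 3 = 36 ≤ 36, return 15 + 17 + 2 + 19 + 10 = 63.
Deneb + Capella + Vega + Pollux + Canopus: cost 5 + 5 + 6 + 10 + 3 = 29 ≤ 36, return 8 + 15 + 17 + 19 + 10 = 69.
Best is Deneb, Capella, Vega, Pollux, and Canopus with total return 69.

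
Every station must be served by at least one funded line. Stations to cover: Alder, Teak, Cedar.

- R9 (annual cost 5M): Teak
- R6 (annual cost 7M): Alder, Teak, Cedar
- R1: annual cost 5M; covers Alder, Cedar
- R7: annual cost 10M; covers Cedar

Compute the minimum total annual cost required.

7

R6 alone covers Alder, Teak, Cedar — every station.
Total annual cost: 7.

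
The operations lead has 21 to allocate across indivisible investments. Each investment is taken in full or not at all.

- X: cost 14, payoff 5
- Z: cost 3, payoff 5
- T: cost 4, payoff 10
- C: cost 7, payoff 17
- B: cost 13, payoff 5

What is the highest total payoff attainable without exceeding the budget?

Allowing fractional choices, the relaxed optimum would be about 34.7, but investments are indivisible.
Z + T + C: cost 3 + 4 + 7 = 14 ≤ 21, payoff 5 + 10 + 17 = 32.
T + C: cost 4 + 7 = 11 ≤ 21, payoff 10 + 17 = 27.
Z + C: cost 3 + 7 = 10 ≤ 21, payoff 5 + 17 = 22.
Best is Z, T, and C with total payoff 32.

32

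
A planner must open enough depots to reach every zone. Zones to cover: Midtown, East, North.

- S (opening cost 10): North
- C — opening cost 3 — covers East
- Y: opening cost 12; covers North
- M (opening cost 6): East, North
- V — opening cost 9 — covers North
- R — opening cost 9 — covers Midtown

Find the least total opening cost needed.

15

This is an integer covering problem.
The greedy cost-per-new-zone heuristic would pick C, M, and R for 18, but a cheaper cover exists.
Choose M and R: together they cover Midtown, East, North — every zone.
Total opening cost: 6 + 9 = 15.
No cover costs less than 15.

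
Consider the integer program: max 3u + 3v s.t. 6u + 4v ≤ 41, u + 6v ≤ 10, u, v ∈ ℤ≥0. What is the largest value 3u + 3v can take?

18

The continuous relaxation peaks at (6.44, 0.594) with value 21.09; rounding to a feasible lattice point costs some objective.
(u,v)=(6,0): 6·6+4·0=36≤41, 1·6+6·0=6≤10, objective 18.
(u,v)=(5,0): 6·5+4·0=30≤41, 1·5+6·0=5≤10, objective 15.
The best lattice point is (6,0), giving 18.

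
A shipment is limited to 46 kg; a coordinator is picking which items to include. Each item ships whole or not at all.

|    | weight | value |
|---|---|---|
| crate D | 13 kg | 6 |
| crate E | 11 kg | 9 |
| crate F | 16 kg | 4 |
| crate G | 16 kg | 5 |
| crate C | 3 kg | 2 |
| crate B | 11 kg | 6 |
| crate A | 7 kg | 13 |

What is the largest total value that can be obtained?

36

crate E + crate G + crate B + crate A: weight 11 + 16 + 11 + 7 = 45 ≤ 46, value 9 + 5 + 6 + 13 = 33.
crate D + crate E + crate C + crate B + crate A: weight 13 + 11 + 3 + 11 + 7 = 45 ≤ 46, value 6 + 9 + 2 + 6 + 13 = 36.
crate D + crate E + crate B + crate A: weight 13 + 11 + 11 + 7 = 42 ≤ 46, value 6 + 9 + 6 + 13 = 34.
Best is crate D, crate E, crate C, crate B, and crate A with total value 36.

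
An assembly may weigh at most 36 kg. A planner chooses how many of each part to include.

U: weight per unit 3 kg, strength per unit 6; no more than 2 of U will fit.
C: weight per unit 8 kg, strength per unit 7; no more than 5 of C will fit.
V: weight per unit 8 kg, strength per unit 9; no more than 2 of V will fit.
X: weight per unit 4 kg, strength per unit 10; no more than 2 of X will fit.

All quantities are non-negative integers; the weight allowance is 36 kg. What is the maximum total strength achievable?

2×U, 2×V, and 2×X: weight 30 ≤ 36, strength 2·6 + 2·9 + 2·10 = 50.
1×U, 1×C, 2×V, and 2×X: weight 35 ≤ 36, strength 1·6 + 1·7 + 2·9 + 2·10 = 51.
Best is 51.

51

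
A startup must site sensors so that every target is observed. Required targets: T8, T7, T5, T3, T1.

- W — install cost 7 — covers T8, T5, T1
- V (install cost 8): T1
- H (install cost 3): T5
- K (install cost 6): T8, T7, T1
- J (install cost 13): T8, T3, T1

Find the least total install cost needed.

22

Choose H, K, and J: together they cover T8, T7, T5, T3, T1 — every target.
Total install cost: 3 + 6 + 13 = 22.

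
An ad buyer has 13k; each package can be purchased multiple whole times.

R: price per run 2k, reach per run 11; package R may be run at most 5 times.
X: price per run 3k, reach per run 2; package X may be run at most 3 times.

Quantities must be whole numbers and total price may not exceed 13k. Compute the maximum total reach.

This is a bounded integer knapsack.
R has the best ratio (11/2); taking only R gives at most 5×11 = 55 (stopped by the supply cap of 5).
Mixing does better — 5×R and 1×X: price 13 ≤ 13, reach 5·11 + 1·2 = 57.

57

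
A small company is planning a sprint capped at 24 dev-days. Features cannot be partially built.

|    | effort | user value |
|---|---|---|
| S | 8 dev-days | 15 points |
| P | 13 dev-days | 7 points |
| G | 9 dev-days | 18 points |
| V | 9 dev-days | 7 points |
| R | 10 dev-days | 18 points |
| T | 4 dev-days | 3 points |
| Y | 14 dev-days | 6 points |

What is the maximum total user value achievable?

39

Allowing fractional choices, the relaxed optimum would be about 45.6, but features are indivisible.
S + G + T: effort 8 + 9 + 4 = 21 ≤ 24, user value 15 + 18 + 3 = 36.
G + R + T: effort 9 + 10 + 4 = 23 ≤ 24, user value 18 + 18 + 3 = 39.
G + R: effort 9 + 10 = 19 ≤ 24, user value 18 + 18 = 36.
Best is G, R, and T with total user value 39.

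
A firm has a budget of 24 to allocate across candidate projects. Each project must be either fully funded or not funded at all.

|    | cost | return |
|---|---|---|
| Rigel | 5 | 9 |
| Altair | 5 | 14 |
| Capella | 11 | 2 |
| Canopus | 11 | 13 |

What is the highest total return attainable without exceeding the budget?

Rigel + Altair + Capella: cost 5 + 5 + 11 = 21 ≤ 24, return 9 + 14 + 2 = 25.
Rigel + Altair + Canopus: cost 5 + 5 + 11 = 21 ≤ 24, return 9 + 14 + 13 = 36.
Altair + Canopus: cost 5 + 11 = 16 ≤ 24, return 14 + 13 = 27.
Best is Rigel, Altair, and Canopus with total return 36.

36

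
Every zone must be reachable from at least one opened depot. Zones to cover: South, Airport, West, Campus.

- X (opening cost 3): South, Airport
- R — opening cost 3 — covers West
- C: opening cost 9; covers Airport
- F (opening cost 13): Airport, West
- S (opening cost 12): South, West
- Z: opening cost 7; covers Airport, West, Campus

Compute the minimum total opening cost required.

10

The greedy cost-per-new-zone heuristic would pick X, R, and Z for 13, but a cheaper cover exists.
Choose X and Z: together they cover South, Airport, West, Campus — every zone.
Total opening cost: 3 + 7 = 10.
No cover costs less than 10.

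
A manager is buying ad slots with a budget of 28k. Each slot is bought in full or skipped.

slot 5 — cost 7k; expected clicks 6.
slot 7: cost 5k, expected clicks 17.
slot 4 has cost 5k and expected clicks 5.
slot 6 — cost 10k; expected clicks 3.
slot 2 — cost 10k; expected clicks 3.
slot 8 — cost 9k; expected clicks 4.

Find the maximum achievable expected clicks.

32

Allowing fractional choices, the relaxed optimum would be about 32.6, but ad slots are indivisible.
slot 5 + slot 7 + slot 4 + slot 2: cost 7 + 5 + 5 + 10 = 27 ≤ 28, expected clicks 6 + 17 + 5 + 3 = 31.
slot 5 + slot 7 + slot 4 + slot 6: cost 7 + 5 + 5 + 10 = 27 ≤ 28, expected clicks 6 + 17 + 5 + 3 = 31.
slot 5 + slot 7 + slot 4 + slot 8: cost 7 + 5 + 5 + 9 = 26 ≤ 28, expected clicks 6 + 17 + 5 + 4 = 32.
Best is slot 5, slot 7, slot 4, and slot 8 with total expected clicks 32.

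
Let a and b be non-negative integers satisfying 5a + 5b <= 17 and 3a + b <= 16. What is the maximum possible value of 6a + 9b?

The continuous relaxation peaks at (0, 3.4) with value 30.60; rounding to a feasible lattice point costs some objective.
(a,b)=(0,3) is feasible, giving 27.
(a,b)=(1,2) is feasible, giving 24.
(a,b)=(0,2) is feasible, giving 18.
The best lattice point is (0,3), giving 27.

27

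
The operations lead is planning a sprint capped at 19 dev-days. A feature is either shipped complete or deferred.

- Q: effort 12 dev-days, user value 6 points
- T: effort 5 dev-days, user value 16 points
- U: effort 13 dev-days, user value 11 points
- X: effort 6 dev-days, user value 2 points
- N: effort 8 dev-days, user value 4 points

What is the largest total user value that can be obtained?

Take T and U: effort 5 + 13 = 18 ≤ 19, user value 16 + 11 = 27.
No other feasible combination does better.

27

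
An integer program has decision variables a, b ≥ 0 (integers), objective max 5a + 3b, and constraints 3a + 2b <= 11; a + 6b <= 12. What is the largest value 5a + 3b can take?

18

(a,b)=(3,1): 3·3+2·1=11≤11, 1·3+6·1=9≤12, objective 18.
(a,b)=(3,0): 3·3+2·0=9≤11, 1·3+6·0=3≤12, objective 15.
(a,b)=(2,1): 3·2+2·1=8≤11, 1·2+6·1=8≤12, objective 13.
(a,b)=(2,0): 3·2+2·0=6≤11, 1·2+6·0=2≤12, objective 10.
Maximum is 18 at (a,b)=(3,1).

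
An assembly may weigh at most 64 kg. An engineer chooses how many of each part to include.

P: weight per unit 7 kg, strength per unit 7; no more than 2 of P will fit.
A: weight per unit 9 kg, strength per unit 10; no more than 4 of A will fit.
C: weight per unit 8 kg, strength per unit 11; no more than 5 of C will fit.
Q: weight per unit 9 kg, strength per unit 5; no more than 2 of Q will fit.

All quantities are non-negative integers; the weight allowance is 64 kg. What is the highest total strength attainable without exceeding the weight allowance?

79

This is a bounded integer knapsack.
C has the best ratio (11/8); taking only C gives at most 5×11 = 55 (stopped by the supply cap of 5).
Mixing does better — 2×P, 1×A, and 5×C: weight 63 ≤ 64, strength 2·7 + 1·10 + 5·11 = 79.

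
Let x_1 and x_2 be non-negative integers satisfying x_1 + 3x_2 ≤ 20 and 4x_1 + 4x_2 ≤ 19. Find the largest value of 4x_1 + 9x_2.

36

The continuous relaxation peaks at (0, 4.75) with value 42.75; rounding to a feasible lattice point costs some objective.
(x_1,x_2)=(0,4): 1·0+3·4=12≤20, 4·0+4·4=16≤19, objective 36.
(x_1,x_2)=(1,3): 1·1+3·3=10≤20, 4·1+4·3=16≤19, objective 31.
(x_1,x_2)=(0,3): 1·0+3·3=9≤20, 4·0+4·3=12≤19, objective 27.
Maximum is 36 at (x_1,x_2)=(0,4).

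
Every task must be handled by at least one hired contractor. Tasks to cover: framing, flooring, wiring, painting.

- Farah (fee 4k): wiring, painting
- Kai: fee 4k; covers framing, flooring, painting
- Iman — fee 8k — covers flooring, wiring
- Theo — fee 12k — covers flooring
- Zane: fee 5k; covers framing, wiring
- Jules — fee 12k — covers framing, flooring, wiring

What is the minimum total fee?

8

Choose Farah and Kai: together they cover framing, flooring, wiring, painting — every task.
Total fee: 4 + 4 = 8.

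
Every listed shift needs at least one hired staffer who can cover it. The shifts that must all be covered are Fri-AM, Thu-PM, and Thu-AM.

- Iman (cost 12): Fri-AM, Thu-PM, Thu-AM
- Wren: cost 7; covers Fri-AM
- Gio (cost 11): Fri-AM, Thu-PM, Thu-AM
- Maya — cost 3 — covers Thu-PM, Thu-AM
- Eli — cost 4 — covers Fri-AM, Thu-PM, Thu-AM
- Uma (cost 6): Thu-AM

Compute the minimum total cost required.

4

Eli alone covers Fri-AM, Thu-PM, Thu-AM — every shift.
Total cost: 4.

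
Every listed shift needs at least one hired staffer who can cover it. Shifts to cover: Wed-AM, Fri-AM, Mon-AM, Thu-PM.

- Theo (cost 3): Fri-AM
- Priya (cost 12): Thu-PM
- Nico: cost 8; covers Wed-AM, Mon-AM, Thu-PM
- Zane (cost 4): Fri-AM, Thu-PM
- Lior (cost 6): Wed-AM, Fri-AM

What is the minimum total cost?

The greedy cost-per-new-shift heuristic would pick Zane and Nico for 12, but a cheaper cover exists.
Choose Theo and Nico: together they cover Wed-AM, Fri-AM, Mon-AM, Thu-PM — every shift.
Total cost: 3 + 8 = 11.
No cover costs less than 11.

11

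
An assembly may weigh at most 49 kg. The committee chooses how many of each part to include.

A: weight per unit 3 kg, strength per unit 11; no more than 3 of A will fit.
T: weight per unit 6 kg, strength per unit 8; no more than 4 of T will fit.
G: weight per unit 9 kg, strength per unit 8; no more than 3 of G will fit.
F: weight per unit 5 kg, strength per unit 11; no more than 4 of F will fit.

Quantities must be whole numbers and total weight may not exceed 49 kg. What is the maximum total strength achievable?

101

Take 3×A, 3×T, and 4×F: weight 47 ≤ 49, strength 3·11 + 3·8 + 4·11 = 101.
A has the best ratio (11/3) and is taken to its limit of 3; remaining capacity is filled optimally with the others.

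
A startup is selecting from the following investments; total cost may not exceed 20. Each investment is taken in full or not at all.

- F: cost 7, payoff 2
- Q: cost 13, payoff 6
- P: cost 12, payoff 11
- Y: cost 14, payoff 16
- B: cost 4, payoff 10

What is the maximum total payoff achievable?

26

Treat it as a binary knapsack problem.
Allowing fractional choices, the relaxed optimum would be about 27.8, but investments are indivisible.
P + B: cost 12 + 4 = 16 ≤ 20, payoff 11 + 10 = 21.
Y + B: cost 14 + 4 = 18 ≤ 20, payoff 16 + 10 = 26.
Y: cost 14 ≤ 20, payoff 16.
Best is Y and B with total payoff 26.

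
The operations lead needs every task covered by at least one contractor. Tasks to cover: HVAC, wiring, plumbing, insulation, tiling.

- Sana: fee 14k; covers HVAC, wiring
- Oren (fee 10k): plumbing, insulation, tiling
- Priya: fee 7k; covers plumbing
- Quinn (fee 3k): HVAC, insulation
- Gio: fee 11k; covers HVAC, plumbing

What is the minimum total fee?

24

Choose Sana and Oren: together they cover HVAC, wiring, plumbing, insulation, tiling — every task.
Total fee: 14 + 10 = 24.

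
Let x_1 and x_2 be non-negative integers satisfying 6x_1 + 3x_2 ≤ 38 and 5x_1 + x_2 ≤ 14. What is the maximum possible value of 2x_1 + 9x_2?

(x_1,x_2)=(0,12): 6·0+3·12=36≤38, 5·0+1·12=12≤14, objective 108.
(x_1,x_2)=(0,11): 6·0+3·11=33≤38, 5·0+1·11=11≤14, objective 99.
Maximum is 108 at (x_1,x_2)=(0,12).

108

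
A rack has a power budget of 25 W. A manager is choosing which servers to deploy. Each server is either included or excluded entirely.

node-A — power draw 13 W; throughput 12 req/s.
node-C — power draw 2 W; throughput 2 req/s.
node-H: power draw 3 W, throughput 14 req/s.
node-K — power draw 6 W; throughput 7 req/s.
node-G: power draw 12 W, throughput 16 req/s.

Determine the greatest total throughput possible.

Allowing fractional choices, the relaxed optimum would be about 40.8, but servers are indivisible.
node-C + node-H + node-K + node-G: power draw 2 + 3 + 6 + 12 = 23 ≤ 25, throughput 2 + 14 + 7 + 16 = 39.
node-H + node-K + node-G: power draw 3 + 6 + 12 = 21 ≤ 25, throughput 14 + 7 + 16 = 37.
node-A + node-C + node-H + node-K: power draw 13 + 2 + 3 + 6 = 24 ≤ 25, throughput 12 + 2 + 14 + 7 = 35.
Best is node-C, node-H, node-K, and node-G with total throughput 39.

39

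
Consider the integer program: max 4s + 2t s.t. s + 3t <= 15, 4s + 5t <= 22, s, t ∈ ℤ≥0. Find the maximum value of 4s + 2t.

The continuous relaxation peaks at (5.5, 0) with value 22.00; rounding to a feasible lattice point costs some objective.
(s,t)=(5,0): 1·5+3·0=5≤15, 4·5+5·0=20≤22, objective 20.
(s,t)=(4,1): 1·4+3·1=7≤15, 4·4+5·1=21≤22, objective 18.
(s,t)=(4,0): 1·4+3·0=4≤15, 4·4+5·0=16≤22, objective 16.
No feasible integer point exceeds 20.

20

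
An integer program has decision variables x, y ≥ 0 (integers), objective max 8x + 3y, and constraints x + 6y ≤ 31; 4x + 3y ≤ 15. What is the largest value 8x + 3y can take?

27

(x,y)=(3,1): 1·3+6·1=9≤31, 4·3+3·1=15≤15, objective 27.
(x,y)=(3,0): 1·3+6·0=3≤31, 4·3+3·0=12≤15, objective 24.
(x,y)=(2,2): 1·2+6·2=14≤31, 4·2+3·2=14≤15, objective 22.
The best lattice point is (3,1), giving 27.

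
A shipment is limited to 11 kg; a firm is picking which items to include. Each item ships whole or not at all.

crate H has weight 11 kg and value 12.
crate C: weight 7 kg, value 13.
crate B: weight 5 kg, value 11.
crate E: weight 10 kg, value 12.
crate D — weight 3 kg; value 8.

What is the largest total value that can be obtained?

crate C: weight 7 ≤ 11, value 13.
crate B + crate D: weight 5 + 3 = 8 ≤ 11, value 11 + 8 = 19.
crate C + crate D: weight 7 + 3 = 10 ≤ 11, value 13 + 8 = 21.
Best is crate C and crate D with total value 21.

21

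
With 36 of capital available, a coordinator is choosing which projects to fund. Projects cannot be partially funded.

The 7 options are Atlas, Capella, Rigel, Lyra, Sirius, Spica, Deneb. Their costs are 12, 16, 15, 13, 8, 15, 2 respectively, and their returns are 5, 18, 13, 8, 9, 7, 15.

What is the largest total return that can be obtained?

46

Allowing fractional choices, the relaxed optimum would be about 50.7, but projects are indivisible.
Capella + Rigel + Deneb: cost 16 + 15 + 2 = 33 ≤ 36, return 18 + 13 + 15 = 46.
Capella + Sirius + Deneb: cost 16 + 8 + 2 = 26 ≤ 36, return 18 + 9 + 15 = 42.
Best is Capella, Rigel, and Deneb with total return 46.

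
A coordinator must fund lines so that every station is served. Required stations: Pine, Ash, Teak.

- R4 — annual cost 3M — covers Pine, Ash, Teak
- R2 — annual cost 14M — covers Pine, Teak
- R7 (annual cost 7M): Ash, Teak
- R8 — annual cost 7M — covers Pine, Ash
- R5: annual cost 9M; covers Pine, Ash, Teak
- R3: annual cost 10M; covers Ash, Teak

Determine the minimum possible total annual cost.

R4 alone covers Pine, Ash, Teak — every station.
Total annual cost: 3.
No cover costs less than 3.

3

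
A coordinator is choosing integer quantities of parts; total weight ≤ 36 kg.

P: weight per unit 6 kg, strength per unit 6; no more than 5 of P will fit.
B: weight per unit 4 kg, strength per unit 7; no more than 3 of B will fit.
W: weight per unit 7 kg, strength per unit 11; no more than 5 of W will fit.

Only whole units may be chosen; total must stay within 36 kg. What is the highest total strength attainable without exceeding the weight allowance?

58

Take 2×B and 4×W: weight 36 ≤ 36, strength 2·7 + 4·11 = 58.
No other integer combination yields more.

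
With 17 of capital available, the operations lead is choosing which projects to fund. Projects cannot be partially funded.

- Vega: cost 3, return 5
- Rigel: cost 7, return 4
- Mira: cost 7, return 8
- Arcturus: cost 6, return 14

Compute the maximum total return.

27

Allowing fractional choices, the relaxed optimum would be about 27.6, but projects are indivisible.
Mira + Arcturus: cost 7 + 6 = 13 ≤ 17, return 8 + 14 = 22.
Vega + Rigel + Arcturus: cost 3 + 7 + 6 = 16 ≤ 17, return 5 + 4 + 14 = 23.
Vega + Mira + Arcturus: cost 3 + 7 + 6 = 16 ≤ 17, return 5 + 8 + 14 = 27.
Best is Vega, Mira, and Arcturus with total return 27.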